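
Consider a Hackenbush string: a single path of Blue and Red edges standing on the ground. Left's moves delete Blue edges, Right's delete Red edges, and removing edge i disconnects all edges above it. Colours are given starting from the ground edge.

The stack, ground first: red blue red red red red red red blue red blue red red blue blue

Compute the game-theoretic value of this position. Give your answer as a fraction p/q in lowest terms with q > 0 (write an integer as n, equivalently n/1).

-16217/16384

Prefix values for red blue red red red red red red blue red blue red red blue blue via {L|R} + simplicity:
1 of 15 · r · max L −∞ · min R 0 gives -1
2 of 15 · rb · max L -1 · min R 0 gives -1/2
3 of 15 · rbr · max L -1 · min R -1/2 gives -3/4
4 of 15 · rbrr · max L -1 · min R -3/4 gives -7/8
5 of 15 · rbrrr · max L -1 · min R -7/8 gives -15/16
6 of 15 · rbrrrr · max L -1 · min R -15/16 gives -31/32
7 of 15 · rbrrrrr · max L -1 · min R -31/32 gives -63/64
8 of 15 · rbrrrrrr · max L -1 · min R -63/64 gives -127/128
9 of 15 · rbrrrrrrb · max L -127/128 · min R -63/64 gives -253/256
10 of 15 · rbrrrrrrbr · max L -127/128 · min R -253/256 gives -507/512
11 of 15 · rbrrrrrrbrb · max L -507/512 · min R -253/256 gives -1013/1024
12 of 15 · rbrrrrrrbrbr · max L -507/512 · min R -1013/1024 gives -2027/2048
13 of 15 · rbrrrrrrbrbrr · max L -507/512 · min R -2027/2048 gives -4055/4096
14 of 15 · rbrrrrrrbrbrrb · max L -4055/4096 · min R -2027/2048 gives -8109/8192
15 of 15 · rbrrrrrrbrbrrbb · max L -8109/8192 · min R -2027/2048 gives -16217/16384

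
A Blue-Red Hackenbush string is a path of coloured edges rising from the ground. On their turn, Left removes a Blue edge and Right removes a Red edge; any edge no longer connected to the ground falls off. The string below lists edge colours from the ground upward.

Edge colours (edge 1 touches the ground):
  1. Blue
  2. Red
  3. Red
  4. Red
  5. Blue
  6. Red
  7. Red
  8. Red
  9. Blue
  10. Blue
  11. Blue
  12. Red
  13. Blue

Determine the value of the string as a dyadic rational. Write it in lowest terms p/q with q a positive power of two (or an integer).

value(B) = { 0 | — } => 1
value(BR) = { 0 | 1 } => 1/2
value(BRR) = { 0 | 1/2,1 } => 1/4
value(BRRR) = { 0 | 1/4,1/2,1 } => 1/8
value(BRRRB) = { 0,1/8 | 1/4,1/2,1 } => 3/16
value(BRRRBR) = { 0,1/8 | 3/16,1/4,1/2,1 } => 5/32
value(BRRRBRR) = { 0,1/8 | 5/32,3/16,1/4,1/2,1 } => 9/64
value(BRRRBRRR) = { 0,1/8 | 9/64,5/32,3/16,1/4,1/2,1 } => 17/128
value(BRRRBRRRB) = { 0,1/8,17/128 | 9/64,5/32,3/16,1/4,1/2,1 } => 35/256
value(BRRRBRRRBB) = { 0,1/8,17/128,35/256 | 9/64,5/32,3/16,1/4,1/2,1 } => 71/512
value(BRRRBRRRBBB) = { 0,1/8,17/128,35/256,71/512 | 9/64,5/32,3/16,1/4,1/2,1 } => 143/1024
value(BRRRBRRRBBBR) = { 0,1/8,17/128,35/256,71/512 | 143/1024,9/64,5/32,3/16,1/4,1/2,1 } => 285/2048
value(BRRRBRRRBBBRB) = { 0,1/8,17/128,35/256,71/512,285/2048 | 143/1024,9/64,5/32,3/16,1/4,1/2,1 } => 571/4096

571/4096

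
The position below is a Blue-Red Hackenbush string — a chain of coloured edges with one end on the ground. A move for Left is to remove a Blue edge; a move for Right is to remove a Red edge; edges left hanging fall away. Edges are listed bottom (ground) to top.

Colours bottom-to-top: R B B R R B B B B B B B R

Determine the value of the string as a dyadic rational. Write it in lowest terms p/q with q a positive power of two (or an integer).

Prefix values for R B B R R B B B B B B B R via {L|R} + simplicity:
1 of 13 · R · max L −∞ · min R 0 -> -1
2 of 13 · RB · max L -1 · min R 0 -> -1/2
3 of 13 · RBB · max L -1/2 · min R 0 -> -1/4
4 of 13 · RBBR · max L -1/2 · min R -1/4 -> -3/8
5 of 13 · RBBRR · max L -1/2 · min R -3/8 -> -7/16
6 of 13 · RBBRRB · max L -7/16 · min R -3/8 -> -13/32
7 of 13 · RBBRRBB · max L -13/32 · min R -3/8 -> -25/64
8 of 13 · RBBRRBBB · max L -25/64 · min R -3/8 -> -49/128
9 of 13 · RBBRRBBBB · max L -49/128 · min R -3/8 -> -97/256
10 of 13 · RBBRRBBBBB · max L -97/256 · min R -3/8 -> -193/512
11 of 13 · RBBRRBBBBBB · max L -193/512 · min R -3/8 -> -385/1024
12 of 13 · RBBRRBBBBBBB · max L -385/1024 · min R -3/8 -> -769/2048
13 of 13 · RBBRRBBBBBBBR · max L -385/1024 · min R -769/2048 -> -1539/4096

-1539/4096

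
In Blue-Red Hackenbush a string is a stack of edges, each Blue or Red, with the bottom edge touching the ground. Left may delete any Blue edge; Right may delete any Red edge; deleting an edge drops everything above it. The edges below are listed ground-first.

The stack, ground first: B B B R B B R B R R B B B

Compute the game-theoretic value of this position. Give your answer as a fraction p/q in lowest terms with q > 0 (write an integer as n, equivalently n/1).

Recurse on prefixes of the 13-edge string B B B R B B R B R R B B B:
v_1 [B]  L=[0]  R=[·]  -> 1
v_2 [BB]  L=[0 1]  R=[·]  -> 2
v_3 [BBB]  L=[0 1 2]  R=[·]  -> 3
v_4 [BBBR]  L=[0 1 2]  R=[3]  -> 5/2
v_5 [BBBRB]  L=[0 1 2 5/2]  R=[3]  -> 11/4
v_6 [BBBRBB]  L=[0 1 2 5/2 11/4]  R=[3]  -> 23/8
v_7 [BBBRBBR]  L=[0 1 2 5/2 11/4]  R=[23/8 3]  -> 45/16
v_8 [BBBRBBRB]  L=[0 1 2 5/2 11/4 45/16]  R=[23/8 3]  -> 91/32
v_9 [BBBRBBRBR]  L=[0 1 2 5/2 11/4 45/16]  R=[91/32 23/8 3]  -> 181/64
v_10 [BBBRBBRBRR]  L=[0 1 2 5/2 11/4 45/16]  R=[181/64 91/32 23/8 3]  -> 361/128
v_11 [BBBRBBRBRRB]  L=[0 1 2 5/2 11/4 45/16 361/128]  R=[181/64 91/32 23/8 3]  -> 723/256
v_12 [BBBRBBRBRRBB]  L=[0 1 2 5/2 11/4 45/16 361/128 723/256]  R=[181/64 91/32 23/8 3]  -> 1447/512
v_13 [BBBRBBRBRRBBB]  L=[0 1 2 5/2 11/4 45/16 361/128 723/256 1447/512]  R=[181/64 91/32 23/8 3]  -> 2895/1024

2895/1024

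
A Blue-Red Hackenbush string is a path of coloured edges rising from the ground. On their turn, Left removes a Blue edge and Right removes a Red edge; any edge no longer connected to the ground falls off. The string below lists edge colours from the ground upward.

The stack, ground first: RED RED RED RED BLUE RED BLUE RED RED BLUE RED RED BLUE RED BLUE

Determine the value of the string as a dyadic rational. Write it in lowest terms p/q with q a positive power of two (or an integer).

-7605/2048

Build value(s[:k]) for k = 1..15, string s = RED RED RED RED BLUE RED BLUE RED RED BLUE RED RED BLUE RED BLUE.
value_1 [R]  L=[(no moves)]  R=[0]  ⇒ -1
value_2 [RR]  L=[(no moves)]  R=[-1, 0]  ⇒ -2
value_3 [RRR]  L=[(no moves)]  R=[-2, -1, 0]  ⇒ -3
value_4 [RRRR]  L=[(no moves)]  R=[-3, -2, -1, 0]  ⇒ -4
value_5 [RRRRB]  L=[-4]  R=[-3, -2, -1, 0]  ⇒ -7/2
value_6 [RRRRBR]  L=[-4]  R=[-7/2, -3, -2, -1, 0]  ⇒ -15/4
value_7 [RRRRBRB]  L=[-4, -15/4]  R=[-7/2, -3, -2, -1, 0]  ⇒ -29/8
value_8 [RRRRBRBR]  L=[-4, -15/4]  R=[-29/8, -7/2, -3, -2, -1, 0]  ⇒ -59/16
value_9 [RRRRBRBRR]  L=[-4, -15/4]  R=[-59/16, -29/8, -7/2, -3, -2, -1, 0]  ⇒ -119/32
value_10 [RRRRBRBRRB]  L=[-4, -15/4, -119/32]  R=[-59/16, -29/8, -7/2, -3, -2, -1, 0]  ⇒ -237/64
value_11 [RRRRBRBRRBR]  L=[-4, -15/4, -119/32]  R=[-237/64, -59/16, -29/8, -7/2, -3, -2, -1, 0]  ⇒ -475/128
value_12 [RRRRBRBRRBRR]  L=[-4, -15/4, -119/32]  R=[-475/128, -237/64, -59/16, -29/8, -7/2, -3, -2, -1, 0]  ⇒ -951/256
value_13 [RRRRBRBRRBRRB]  L=[-4, -15/4, -119/32, -951/256]  R=[-475/128, -237/64, -59/16, -29/8, -7/2, -3, -2, -1, 0]  ⇒ -1901/512
value_14 [RRRRBRBRRBRRBR]  L=[-4, -15/4, -119/32, -951/256]  R=[-1901/512, -475/128, -237/64, -59/16, -29/8, -7/2, -3, -2, -1, 0]  ⇒ -3803/1024
value_15 [RRRRBRBRRBRRBRB]  L=[-4, -15/4, -119/32, -951/256, -3803/1024]  R=[-1901/512, -475/128, -237/64, -59/16, -29/8, -7/2, -3, -2, -1, 0]  ⇒ -7605/2048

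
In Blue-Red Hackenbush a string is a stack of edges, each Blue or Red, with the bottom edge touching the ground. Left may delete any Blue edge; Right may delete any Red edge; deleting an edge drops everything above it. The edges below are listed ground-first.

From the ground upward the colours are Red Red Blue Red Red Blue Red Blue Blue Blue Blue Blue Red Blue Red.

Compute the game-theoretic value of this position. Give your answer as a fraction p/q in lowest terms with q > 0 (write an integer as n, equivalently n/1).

-14859/8192

1 of 15 · R · max L −∞ · min R 0 -> -1
2 of 15 · RR · max L −∞ · min R -1 -> -2
3 of 15 · RRB · max L -2 · min R -1 -> -3/2
4 of 15 · RRBR · max L -2 · min R -3/2 -> -7/4
5 of 15 · RRBRR · max L -2 · min R -7/4 -> -15/8
6 of 15 · RRBRRB · max L -15/8 · min R -7/4 -> -29/16
7 of 15 · RRBRRBR · max L -15/8 · min R -29/16 -> -59/32
8 of 15 · RRBRRBRB · max L -59/32 · min R -29/16 -> -117/64
9 of 15 · RRBRRBRBB · max L -117/64 · min R -29/16 -> -233/128
10 of 15 · RRBRRBRBBB · max L -233/128 · min R -29/16 -> -465/256
11 of 15 · RRBRRBRBBBB · max L -465/256 · min R -29/16 -> -929/512
12 of 15 · RRBRRBRBBBBB · max L -929/512 · min R -29/16 -> -1857/1024
13 of 15 · RRBRRBRBBBBBR · max L -929/512 · min R -1857/1024 -> -3715/2048
14 of 15 · RRBRRBRBBBBBRB · max L -3715/2048 · min R -1857/1024 -> -7429/4096
15 of 15 · RRBRRBRBBBBBRBR · max L -3715/2048 · min R -7429/4096 -> -14859/8192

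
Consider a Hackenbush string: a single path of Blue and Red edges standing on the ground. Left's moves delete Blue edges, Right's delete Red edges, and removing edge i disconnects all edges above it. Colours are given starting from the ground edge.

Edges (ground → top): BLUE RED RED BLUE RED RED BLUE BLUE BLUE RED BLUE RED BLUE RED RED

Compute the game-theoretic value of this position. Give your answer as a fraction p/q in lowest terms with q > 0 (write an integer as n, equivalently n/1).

Prefix values for BLUE RED RED BLUE RED RED BLUE BLUE BLUE RED BLUE RED BLUE RED RED via {L|R} + simplicity:
edge 1 of 15 (BLUE): { 0 | · } -> 1
edge 2 of 15 (RED): { 0 | 1 } -> 1/2
edge 3 of 15 (RED): { 0 | 1/2,1 } -> 1/4
edge 4 of 15 (BLUE): { 0,1/4 | 1/2,1 } -> 3/8
edge 5 of 15 (RED): { 0,1/4 | 3/8,1/2,1 } -> 5/16
edge 6 of 15 (RED): { 0,1/4 | 5/16,3/8,1/2,1 } -> 9/32
edge 7 of 15 (BLUE): { 0,1/4,9/32 | 5/16,3/8,1/2,1 } -> 19/64
edge 8 of 15 (BLUE): { 0,1/4,9/32,19/64 | 5/16,3/8,1/2,1 } -> 39/128
edge 9 of 15 (BLUE): { 0,1/4,9/32,19/64,39/128 | 5/16,3/8,1/2,1 } -> 79/256
edge 10 of 15 (RED): { 0,1/4,9/32,19/64,39/128 | 79/256,5/16,3/8,1/2,1 } -> 157/512
edge 11 of 15 (BLUE): { 0,1/4,9/32,19/64,39/128,157/512 | 79/256,5/16,3/8,1/2,1 } -> 315/1024
edge 12 of 15 (RED): { 0,1/4,9/32,19/64,39/128,157/512 | 315/1024,79/256,5/16,3/8,1/2,1 } -> 629/2048
edge 13 of 15 (BLUE): { 0,1/4,9/32,19/64,39/128,157/512,629/2048 | 315/1024,79/256,5/16,3/8,1/2,1 } -> 1259/4096
edge 14 of 15 (RED): { 0,1/4,9/32,19/64,39/128,157/512,629/2048 | 1259/4096,315/1024,79/256,5/16,3/8,1/2,1 } -> 2517/8192
edge 15 of 15 (RED): { 0,1/4,9/32,19/64,39/128,157/512,629/2048 | 2517/8192,1259/4096,315/1024,79/256,5/16,3/8,1/2,1 } -> 5033/16384

5033/16384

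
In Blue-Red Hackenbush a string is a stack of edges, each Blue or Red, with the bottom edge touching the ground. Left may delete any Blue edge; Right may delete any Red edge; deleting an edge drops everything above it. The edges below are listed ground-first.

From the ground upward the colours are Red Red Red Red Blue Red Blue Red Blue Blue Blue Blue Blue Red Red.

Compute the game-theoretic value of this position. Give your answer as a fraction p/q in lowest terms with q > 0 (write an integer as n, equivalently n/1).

Build value(s[:k]) for k = 1..15, string s = Red Red Red Red Blue Red Blue Red Blue Blue Blue Blue Blue Red Red.
edge 1 of 15 (Red): { none | 0 } = -1
edge 2 of 15 (Red): { none | -1; 0 } = -2
edge 3 of 15 (Red): { none | -2; -1; 0 } = -3
edge 4 of 15 (Red): { none | -3; -2; -1; 0 } = -4
edge 5 of 15 (Blue): { -4 | -3; -2; -1; 0 } = -7/2
edge 6 of 15 (Red): { -4 | -7/2; -3; -2; -1; 0 } = -15/4
edge 7 of 15 (Blue): { -4; -15/4 | -7/2; -3; -2; -1; 0 } = -29/8
edge 8 of 15 (Red): { -4; -15/4 | -29/8; -7/2; -3; -2; -1; 0 } = -59/16
edge 9 of 15 (Blue): { -4; -15/4; -59/16 | -29/8; -7/2; -3; -2; -1; 0 } = -117/32
edge 10 of 15 (Blue): { -4; -15/4; -59/16; -117/32 | -29/8; -7/2; -3; -2; -1; 0 } = -233/64
edge 11 of 15 (Blue): { -4; -15/4; -59/16; -117/32; -233/64 | -29/8; -7/2; -3; -2; -1; 0 } = -465/128
edge 12 of 15 (Blue): { -4; -15/4; -59/16; -117/32; -233/64; -465/128 | -29/8; -7/2; -3; -2; -1; 0 } = -929/256
edge 13 of 15 (Blue): { -4; -15/4; -59/16; -117/32; -233/64; -465/128; -929/256 | -29/8; -7/2; -3; -2; -1; 0 } = -1857/512
edge 14 of 15 (Red): { -4; -15/4; -59/16; -117/32; -233/64; -465/128; -929/256 | -1857/512; -29/8; -7/2; -3; -2; -1; 0 } = -3715/1024
edge 15 of 15 (Red): { -4; -15/4; -59/16; -117/32; -233/64; -465/128; -929/256 | -3715/1024; -1857/512; -29/8; -7/2; -3; -2; -1; 0 } = -7431/2048

-7431/2048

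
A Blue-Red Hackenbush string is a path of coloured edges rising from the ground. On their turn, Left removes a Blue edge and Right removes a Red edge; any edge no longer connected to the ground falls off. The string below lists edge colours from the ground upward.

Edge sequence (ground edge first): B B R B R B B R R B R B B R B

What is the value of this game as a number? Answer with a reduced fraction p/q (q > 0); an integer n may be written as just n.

13915/8192

B: Left { 0 }, Right { ∅ } ⇒ simplest 1
BB: Left { 0 1 }, Right { ∅ } ⇒ simplest 2
BBR: Left { 0 1 }, Right { 2 } ⇒ simplest 3/2
BBRB: Left { 0 1 3/2 }, Right { 2 } ⇒ simplest 7/4
BBRBR: Left { 0 1 3/2 }, Right { 7/4 2 } ⇒ simplest 13/8
BBRBRB: Left { 0 1 3/2 13/8 }, Right { 7/4 2 } ⇒ simplest 27/16
BBRBRBB: Left { 0 1 3/2 13/8 27/16 }, Right { 7/4 2 } ⇒ simplest 55/32
BBRBRBBR: Left { 0 1 3/2 13/8 27/16 }, Right { 55/32 7/4 2 } ⇒ simplest 109/64
BBRBRBBRR: Left { 0 1 3/2 13/8 27/16 }, Right { 109/64 55/32 7/4 2 } ⇒ simplest 217/128
BBRBRBBRRB: Left { 0 1 3/2 13/8 27/16 217/128 }, Right { 109/64 55/32 7/4 2 } ⇒ simplest 435/256
BBRBRBBRRBR: Left { 0 1 3/2 13/8 27/16 217/128 }, Right { 435/256 109/64 55/32 7/4 2 } ⇒ simplest 869/512
BBRBRBBRRBRB: Left { 0 1 3/2 13/8 27/16 217/128 869/512 }, Right { 435/256 109/64 55/32 7/4 2 } ⇒ simplest 1739/1024
BBRBRBBRRBRBB: Left { 0 1 3/2 13/8 27/16 217/128 869/512 1739/1024 }, Right { 435/256 109/64 55/32 7/4 2 } ⇒ simplest 3479/2048
BBRBRBBRRBRBBR: Left { 0 1 3/2 13/8 27/16 217/128 869/512 1739/1024 }, Right { 3479/2048 435/256 109/64 55/32 7/4 2 } ⇒ simplest 6957/4096
BBRBRBBRRBRBBRB: Left { 0 1 3/2 13/8 27/16 217/128 869/512 1739/1024 6957/4096 }, Right { 3479/2048 435/256 109/64 55/32 7/4 2 } ⇒ simplest 13915/8192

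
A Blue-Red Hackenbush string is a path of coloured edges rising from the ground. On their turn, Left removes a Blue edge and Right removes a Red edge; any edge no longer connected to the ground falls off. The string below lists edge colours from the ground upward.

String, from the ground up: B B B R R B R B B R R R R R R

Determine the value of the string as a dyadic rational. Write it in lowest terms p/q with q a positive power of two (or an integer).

edge 1 of 15 (B): { 0 | · } gives 1
edge 2 of 15 (B): { 0 1 | · } gives 2
edge 3 of 15 (B): { 0 1 2 | · } gives 3
edge 4 of 15 (R): { 0 1 2 | 3 } gives 5/2
edge 5 of 15 (R): { 0 1 2 | 5/2 3 } gives 9/4
edge 6 of 15 (B): { 0 1 2 9/4 | 5/2 3 } gives 19/8
edge 7 of 15 (R): { 0 1 2 9/4 | 19/8 5/2 3 } gives 37/16
edge 8 of 15 (B): { 0 1 2 9/4 37/16 | 19/8 5/2 3 } gives 75/32
edge 9 of 15 (B): { 0 1 2 9/4 37/16 75/32 | 19/8 5/2 3 } gives 151/64
edge 10 of 15 (R): { 0 1 2 9/4 37/16 75/32 | 151/64 19/8 5/2 3 } gives 301/128
edge 11 of 15 (R): { 0 1 2 9/4 37/16 75/32 | 301/128 151/64 19/8 5/2 3 } gives 601/256
edge 12 of 15 (R): { 0 1 2 9/4 37/16 75/32 | 601/256 301/128 151/64 19/8 5/2 3 } gives 1201/512
edge 13 of 15 (R): { 0 1 2 9/4 37/16 75/32 | 1201/512 601/256 301/128 151/64 19/8 5/2 3 } gives 2401/1024
edge 14 of 15 (R): { 0 1 2 9/4 37/16 75/32 | 2401/1024 1201/512 601/256 301/128 151/64 19/8 5/2 3 } gives 4801/2048
edge 15 of 15 (R): { 0 1 2 9/4 37/16 75/32 | 4801/2048 2401/1024 1201/512 601/256 301/128 151/64 19/8 5/2 3 } gives 9601/4096

9601/4096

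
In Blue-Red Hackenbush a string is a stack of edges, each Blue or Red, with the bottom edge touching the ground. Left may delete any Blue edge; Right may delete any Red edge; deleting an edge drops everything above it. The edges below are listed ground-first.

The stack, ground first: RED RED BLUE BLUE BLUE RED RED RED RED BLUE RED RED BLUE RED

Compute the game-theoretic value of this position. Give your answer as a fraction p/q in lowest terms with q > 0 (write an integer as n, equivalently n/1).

Prefix values for RED RED BLUE BLUE BLUE RED RED RED RED BLUE RED RED BLUE RED via {L|R} + simplicity:
1 of 14 · R · max L −∞ · min R 0 = -1
2 of 14 · RR · max L −∞ · min R -1 = -2
3 of 14 · RRB · max L -2 · min R -1 = -3/2
4 of 14 · RRBB · max L -3/2 · min R -1 = -5/4
5 of 14 · RRBBB · max L -5/4 · min R -1 = -9/8
6 of 14 · RRBBBR · max L -5/4 · min R -9/8 = -19/16
7 of 14 · RRBBBRR · max L -5/4 · min R -19/16 = -39/32
8 of 14 · RRBBBRRR · max L -5/4 · min R -39/32 = -79/64
9 of 14 · RRBBBRRRR · max L -5/4 · min R -79/64 = -159/128
10 of 14 · RRBBBRRRRB · max L -159/128 · min R -79/64 = -317/256
11 of 14 · RRBBBRRRRBR · max L -159/128 · min R -317/256 = -635/512
12 of 14 · RRBBBRRRRBRR · max L -159/128 · min R -635/512 = -1271/1024
13 of 14 · RRBBBRRRRBRRB · max L -1271/1024 · min R -635/512 = -2541/2048
14 of 14 · RRBBBRRRRBRRBR · max L -1271/1024 · min R -2541/2048 = -5083/4096

-5083/4096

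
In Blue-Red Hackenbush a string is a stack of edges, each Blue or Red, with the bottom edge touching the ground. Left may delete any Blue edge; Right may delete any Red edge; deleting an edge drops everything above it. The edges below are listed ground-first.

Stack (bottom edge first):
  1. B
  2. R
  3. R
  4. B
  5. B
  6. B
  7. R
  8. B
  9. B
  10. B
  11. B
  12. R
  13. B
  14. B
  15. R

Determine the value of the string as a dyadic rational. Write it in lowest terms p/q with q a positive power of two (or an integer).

7661/16384

edge 1 of 15 (B): { 0 | ∅ } — 1
edge 2 of 15 (R): { 0 | 1 } — 1/2
edge 3 of 15 (R): { 0 | 1/2; 1 } — 1/4
edge 4 of 15 (B): { 0; 1/4 | 1/2; 1 } — 3/8
edge 5 of 15 (B): { 0; 1/4; 3/8 | 1/2; 1 } — 7/16
edge 6 of 15 (B): { 0; 1/4; 3/8; 7/16 | 1/2; 1 } — 15/32
edge 7 of 15 (R): { 0; 1/4; 3/8; 7/16 | 15/32; 1/2; 1 } — 29/64
edge 8 of 15 (B): { 0; 1/4; 3/8; 7/16; 29/64 | 15/32; 1/2; 1 } — 59/128
edge 9 of 15 (B): { 0; 1/4; 3/8; 7/16; 29/64; 59/128 | 15/32; 1/2; 1 } — 119/256
edge 10 of 15 (B): { 0; 1/4; 3/8; 7/16; 29/64; 59/128; 119/256 | 15/32; 1/2; 1 } — 239/512
edge 11 of 15 (B): { 0; 1/4; 3/8; 7/16; 29/64; 59/128; 119/256; 239/512 | 15/32; 1/2; 1 } — 479/1024
edge 12 of 15 (R): { 0; 1/4; 3/8; 7/16; 29/64; 59/128; 119/256; 239/512 | 479/1024; 15/32; 1/2; 1 } — 957/2048
edge 13 of 15 (B): { 0; 1/4; 3/8; 7/16; 29/64; 59/128; 119/256; 239/512; 957/2048 | 479/1024; 15/32; 1/2; 1 } — 1915/4096
edge 14 of 15 (B): { 0; 1/4; 3/8; 7/16; 29/64; 59/128; 119/256; 239/512; 957/2048; 1915/4096 | 479/1024; 15/32; 1/2; 1 } — 3831/8192
edge 15 of 15 (R): { 0; 1/4; 3/8; 7/16; 29/64; 59/128; 119/256; 239/512; 957/2048; 1915/4096 | 3831/8192; 479/1024; 15/32; 1/2; 1 } — 7661/16384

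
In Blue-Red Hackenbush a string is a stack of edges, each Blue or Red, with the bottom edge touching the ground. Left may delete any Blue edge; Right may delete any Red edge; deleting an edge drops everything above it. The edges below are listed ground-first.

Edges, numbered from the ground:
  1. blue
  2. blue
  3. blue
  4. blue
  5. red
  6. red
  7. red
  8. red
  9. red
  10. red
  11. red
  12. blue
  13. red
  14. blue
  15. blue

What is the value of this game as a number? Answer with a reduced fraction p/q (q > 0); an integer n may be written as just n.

Build val(s[:k]) for k = 1..15, string s = blue blue blue blue red red red red red red red blue red blue blue.
val(b) = { 0 | — } ⇒ 1
val(bb) = { 0,1 | — } ⇒ 2
val(bbb) = { 0,1,2 | — } ⇒ 3
val(bbbb) = { 0,1,2,3 | — } ⇒ 4
val(bbbbr) = { 0,1,2,3 | 4 } ⇒ 7/2
val(bbbbrr) = { 0,1,2,3 | 7/2,4 } ⇒ 13/4
val(bbbbrrr) = { 0,1,2,3 | 13/4,7/2,4 } ⇒ 25/8
val(bbbbrrrr) = { 0,1,2,3 | 25/8,13/4,7/2,4 } ⇒ 49/16
val(bbbbrrrrr) = { 0,1,2,3 | 49/16,25/8,13/4,7/2,4 } ⇒ 97/32
val(bbbbrrrrrr) = { 0,1,2,3 | 97/32,49/16,25/8,13/4,7/2,4 } ⇒ 193/64
val(bbbbrrrrrrr) = { 0,1,2,3 | 193/64,97/32,49/16,25/8,13/4,7/2,4 } ⇒ 385/128
val(bbbbrrrrrrrb) = { 0,1,2,3,385/128 | 193/64,97/32,49/16,25/8,13/4,7/2,4 } ⇒ 771/256
val(bbbbrrrrrrrbr) = { 0,1,2,3,385/128 | 771/256,193/64,97/32,49/16,25/8,13/4,7/2,4 } ⇒ 1541/512
val(bbbbrrrrrrrbrb) = { 0,1,2,3,385/128,1541/512 | 771/256,193/64,97/32,49/16,25/8,13/4,7/2,4 } ⇒ 3083/1024
val(bbbbrrrrrrrbrbb) = { 0,1,2,3,385/128,1541/512,3083/1024 | 771/256,193/64,97/32,49/16,25/8,13/4,7/2,4 } ⇒ 6167/2048

6167/2048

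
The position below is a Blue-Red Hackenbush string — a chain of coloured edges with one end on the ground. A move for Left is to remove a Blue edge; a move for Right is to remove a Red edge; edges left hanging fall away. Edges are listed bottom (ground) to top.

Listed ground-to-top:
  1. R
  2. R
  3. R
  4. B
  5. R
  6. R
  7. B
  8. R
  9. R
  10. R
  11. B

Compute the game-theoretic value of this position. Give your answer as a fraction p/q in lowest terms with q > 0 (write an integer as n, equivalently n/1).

-733/256

1 of 11 · R · max L −∞ · min R 0 = -1
2 of 11 · RR · max L −∞ · min R -1 = -2
3 of 11 · RRR · max L −∞ · min R -2 = -3
4 of 11 · RRRB · max L -3 · min R -2 = -5/2
5 of 11 · RRRBR · max L -3 · min R -5/2 = -11/4
6 of 11 · RRRBRR · max L -3 · min R -11/4 = -23/8
7 of 11 · RRRBRRB · max L -23/8 · min R -11/4 = -45/16
8 of 11 · RRRBRRBR · max L -23/8 · min R -45/16 = -91/32
9 of 11 · RRRBRRBRR · max L -23/8 · min R -91/32 = -183/64
10 of 11 · RRRBRRBRRR · max L -23/8 · min R -183/64 = -367/128
11 of 11 · RRRBRRBRRRB · max L -367/128 · min R -183/64 = -733/256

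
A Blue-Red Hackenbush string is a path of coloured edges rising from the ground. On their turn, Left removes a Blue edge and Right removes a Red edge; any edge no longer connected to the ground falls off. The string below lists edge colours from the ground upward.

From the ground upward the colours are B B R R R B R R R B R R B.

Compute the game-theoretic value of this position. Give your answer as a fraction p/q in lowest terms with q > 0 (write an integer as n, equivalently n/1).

1 of 13 · B · max L 0 · min R +∞ gives 1
2 of 13 · BB · max L 1 · min R +∞ gives 2
3 of 13 · BBR · max L 1 · min R 2 gives 3/2
4 of 13 · BBRR · max L 1 · min R 3/2 gives 5/4
5 of 13 · BBRRR · max L 1 · min R 5/4 gives 9/8
6 of 13 · BBRRRB · max L 9/8 · min R 5/4 gives 19/16
7 of 13 · BBRRRBR · max L 9/8 · min R 19/16 gives 37/32
8 of 13 · BBRRRBRR · max L 9/8 · min R 37/32 gives 73/64
9 of 13 · BBRRRBRRR · max L 9/8 · min R 73/64 gives 145/128
10 of 13 · BBRRRBRRRB · max L 145/128 · min R 73/64 gives 291/256
11 of 13 · BBRRRBRRRBR · max L 145/128 · min R 291/256 gives 581/512
12 of 13 · BBRRRBRRRBRR · max L 145/128 · min R 581/512 gives 1161/1024
13 of 13 · BBRRRBRRRBRRB · max L 1161/1024 · min R 581/512 gives 2323/2048

2323/2048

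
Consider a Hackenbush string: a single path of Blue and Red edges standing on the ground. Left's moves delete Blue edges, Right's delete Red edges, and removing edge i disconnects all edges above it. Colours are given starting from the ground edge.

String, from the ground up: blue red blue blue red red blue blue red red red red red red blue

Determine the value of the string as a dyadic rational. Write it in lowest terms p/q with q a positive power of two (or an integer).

13059/16384

edge 1 of 15 (blue): { 0 | — } gives 1
edge 2 of 15 (red): { 0 | 1 } gives 1/2
edge 3 of 15 (blue): { 0, 1/2 | 1 } gives 3/4
edge 4 of 15 (blue): { 0, 1/2, 3/4 | 1 } gives 7/8
edge 5 of 15 (red): { 0, 1/2, 3/4 | 7/8, 1 } gives 13/16
edge 6 of 15 (red): { 0, 1/2, 3/4 | 13/16, 7/8, 1 } gives 25/32
edge 7 of 15 (blue): { 0, 1/2, 3/4, 25/32 | 13/16, 7/8, 1 } gives 51/64
edge 8 of 15 (blue): { 0, 1/2, 3/4, 25/32, 51/64 | 13/16, 7/8, 1 } gives 103/128
edge 9 of 15 (red): { 0, 1/2, 3/4, 25/32, 51/64 | 103/128, 13/16, 7/8, 1 } gives 205/256
edge 10 of 15 (red): { 0, 1/2, 3/4, 25/32, 51/64 | 205/256, 103/128, 13/16, 7/8, 1 } gives 409/512
edge 11 of 15 (red): { 0, 1/2, 3/4, 25/32, 51/64 | 409/512, 205/256, 103/128, 13/16, 7/8, 1 } gives 817/1024
edge 12 of 15 (red): { 0, 1/2, 3/4, 25/32, 51/64 | 817/1024, 409/512, 205/256, 103/128, 13/16, 7/8, 1 } gives 1633/2048
edge 13 of 15 (red): { 0, 1/2, 3/4, 25/32, 51/64 | 1633/2048, 817/1024, 409/512, 205/256, 103/128, 13/16, 7/8, 1 } gives 3265/4096
edge 14 of 15 (red): { 0, 1/2, 3/4, 25/32, 51/64 | 3265/4096, 1633/2048, 817/1024, 409/512, 205/256, 103/128, 13/16, 7/8, 1 } gives 6529/8192
edge 15 of 15 (blue): { 0, 1/2, 3/4, 25/32, 51/64, 6529/8192 | 3265/4096, 1633/2048, 817/1024, 409/512, 205/256, 103/128, 13/16, 7/8, 1 } gives 13059/16384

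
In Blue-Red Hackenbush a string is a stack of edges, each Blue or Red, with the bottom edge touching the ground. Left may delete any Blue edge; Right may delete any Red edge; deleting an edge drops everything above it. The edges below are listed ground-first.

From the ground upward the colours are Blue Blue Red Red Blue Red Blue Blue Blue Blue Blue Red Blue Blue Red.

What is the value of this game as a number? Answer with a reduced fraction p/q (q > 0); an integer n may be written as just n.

step 1: add Blue to get B; options L={ 0 } R={ (no moves) } — 1
step 2: add Blue to get BB; options L={ 0 1 } R={ (no moves) } — 2
step 3: add Red to get BBR; options L={ 0 1 } R={ 2 } — 3/2
step 4: add Red to get BBRR; options L={ 0 1 } R={ 3/2 2 } — 5/4
step 5: add Blue to get BBRRB; options L={ 0 1 5/4 } R={ 3/2 2 } — 11/8
step 6: add Red to get BBRRBR; options L={ 0 1 5/4 } R={ 11/8 3/2 2 } — 21/16
step 7: add Blue to get BBRRBRB; options L={ 0 1 5/4 21/16 } R={ 11/8 3/2 2 } — 43/32
step 8: add Blue to get BBRRBRBB; options L={ 0 1 5/4 21/16 43/32 } R={ 11/8 3/2 2 } — 87/64
step 9: add Blue to get BBRRBRBBB; options L={ 0 1 5/4 21/16 43/32 87/64 } R={ 11/8 3/2 2 } — 175/128
step 10: add Blue to get BBRRBRBBBB; options L={ 0 1 5/4 21/16 43/32 87/64 175/128 } R={ 11/8 3/2 2 } — 351/256
step 11: add Blue to get BBRRBRBBBBB; options L={ 0 1 5/4 21/16 43/32 87/64 175/128 351/256 } R={ 11/8 3/2 2 } — 703/512
step 12: add Red to get BBRRBRBBBBBR; options L={ 0 1 5/4 21/16 43/32 87/64 175/128 351/256 } R={ 703/512 11/8 3/2 2 } — 1405/1024
step 13: add Blue to get BBRRBRBBBBBRB; options L={ 0 1 5/4 21/16 43/32 87/64 175/128 351/256 1405/1024 } R={ 703/512 11/8 3/2 2 } — 2811/2048
step 14: add Blue to get BBRRBRBBBBBRBB; options L={ 0 1 5/4 21/16 43/32 87/64 175/128 351/256 1405/1024 2811/2048 } R={ 703/512 11/8 3/2 2 } — 5623/4096
step 15: add Red to get BBRRBRBBBBBRBBR; options L={ 0 1 5/4 21/16 43/32 87/64 175/128 351/256 1405/1024 2811/2048 } R={ 5623/4096 703/512 11/8 3/2 2 } — 11245/8192

11245/8192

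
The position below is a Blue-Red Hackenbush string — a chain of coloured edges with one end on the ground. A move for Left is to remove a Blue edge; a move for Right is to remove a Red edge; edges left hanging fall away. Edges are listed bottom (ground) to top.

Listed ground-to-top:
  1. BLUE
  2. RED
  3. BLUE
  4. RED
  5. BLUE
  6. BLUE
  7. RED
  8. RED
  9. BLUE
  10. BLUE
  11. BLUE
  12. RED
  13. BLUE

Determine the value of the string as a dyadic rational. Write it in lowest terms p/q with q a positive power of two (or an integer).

Build g(s[:k]) for k = 1..13, string s = BLUE RED BLUE RED BLUE BLUE RED RED BLUE BLUE BLUE RED BLUE.
edge 1 of 13 (BLUE): { 0 | ∅ } -> 1
edge 2 of 13 (RED): { 0 | 1 } -> 1/2
edge 3 of 13 (BLUE): { 0 1/2 | 1 } -> 3/4
edge 4 of 13 (RED): { 0 1/2 | 3/4 1 } -> 5/8
edge 5 of 13 (BLUE): { 0 1/2 5/8 | 3/4 1 } -> 11/16
edge 6 of 13 (BLUE): { 0 1/2 5/8 11/16 | 3/4 1 } -> 23/32
edge 7 of 13 (RED): { 0 1/2 5/8 11/16 | 23/32 3/4 1 } -> 45/64
edge 8 of 13 (RED): { 0 1/2 5/8 11/16 | 45/64 23/32 3/4 1 } -> 89/128
edge 9 of 13 (BLUE): { 0 1/2 5/8 11/16 89/128 | 45/64 23/32 3/4 1 } -> 179/256
edge 10 of 13 (BLUE): { 0 1/2 5/8 11/16 89/128 179/256 | 45/64 23/32 3/4 1 } -> 359/512
edge 11 of 13 (BLUE): { 0 1/2 5/8 11/16 89/128 179/256 359/512 | 45/64 23/32 3/4 1 } -> 719/1024
edge 12 of 13 (RED): { 0 1/2 5/8 11/16 89/128 179/256 359/512 | 719/1024 45/64 23/32 3/4 1 } -> 1437/2048
edge 13 of 13 (BLUE): { 0 1/2 5/8 11/16 89/128 179/256 359/512 1437/2048 | 719/1024 45/64 23/32 3/4 1 } -> 2875/4096

2875/4096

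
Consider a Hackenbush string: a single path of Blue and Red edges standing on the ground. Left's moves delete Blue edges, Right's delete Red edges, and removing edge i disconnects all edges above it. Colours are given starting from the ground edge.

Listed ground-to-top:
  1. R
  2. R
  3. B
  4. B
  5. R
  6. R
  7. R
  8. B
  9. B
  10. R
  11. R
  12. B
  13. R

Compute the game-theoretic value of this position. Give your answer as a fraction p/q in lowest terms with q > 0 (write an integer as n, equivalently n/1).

1 of 13 · R · max L −∞ · min R 0 so -1
2 of 13 · RR · max L −∞ · min R -1 so -2
3 of 13 · RRB · max L -2 · min R -1 so -3/2
4 of 13 · RRBB · max L -3/2 · min R -1 so -5/4
5 of 13 · RRBBR · max L -3/2 · min R -5/4 so -11/8
6 of 13 · RRBBRR · max L -3/2 · min R -11/8 so -23/16
7 of 13 · RRBBRRR · max L -3/2 · min R -23/16 so -47/32
8 of 13 · RRBBRRRB · max L -47/32 · min R -23/16 so -93/64
9 of 13 · RRBBRRRBB · max L -93/64 · min R -23/16 so -185/128
10 of 13 · RRBBRRRBBR · max L -93/64 · min R -185/128 so -371/256
11 of 13 · RRBBRRRBBRR · max L -93/64 · min R -371/256 so -743/512
12 of 13 · RRBBRRRBBRRB · max L -743/512 · min R -371/256 so -1485/1024
13 of 13 · RRBBRRRBBRRBR · max L -743/512 · min R -1485/1024 so -2971/2048

-2971/2048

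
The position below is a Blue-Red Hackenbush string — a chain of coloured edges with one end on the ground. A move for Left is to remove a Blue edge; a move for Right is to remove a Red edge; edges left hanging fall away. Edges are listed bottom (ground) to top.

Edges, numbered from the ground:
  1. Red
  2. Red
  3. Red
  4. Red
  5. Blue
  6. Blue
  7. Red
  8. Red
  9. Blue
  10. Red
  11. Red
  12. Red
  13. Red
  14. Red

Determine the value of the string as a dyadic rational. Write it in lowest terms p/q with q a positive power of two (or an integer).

Build value(s[:k]) for k = 1..14, string s = Red Red Red Red Blue Blue Red Red Blue Red Red Red Red Red.
R: Left { ∅ }, Right { 0 } gives simplest -1
RR: Left { ∅ }, Right { -1, 0 } gives simplest -2
RRR: Left { ∅ }, Right { -2, -1, 0 } gives simplest -3
RRRR: Left { ∅ }, Right { -3, -2, -1, 0 } gives simplest -4
RRRRB: Left { -4 }, Right { -3, -2, -1, 0 } gives simplest -7/2
RRRRBB: Left { -4, -7/2 }, Right { -3, -2, -1, 0 } gives simplest -13/4
RRRRBBR: Left { -4, -7/2 }, Right { -13/4, -3, -2, -1, 0 } gives simplest -27/8
RRRRBBRR: Left { -4, -7/2 }, Right { -27/8, -13/4, -3, -2, -1, 0 } gives simplest -55/16
RRRRBBRRB: Left { -4, -7/2, -55/16 }, Right { -27/8, -13/4, -3, -2, -1, 0 } gives simplest -109/32
RRRRBBRRBR: Left { -4, -7/2, -55/16 }, Right { -109/32, -27/8, -13/4, -3, -2, -1, 0 } gives simplest -219/64
RRRRBBRRBRR: Left { -4, -7/2, -55/16 }, Right { -219/64, -109/32, -27/8, -13/4, -3, -2, -1, 0 } gives simplest -439/128
RRRRBBRRBRRR: Left { -4, -7/2, -55/16 }, Right { -439/128, -219/64, -109/32, -27/8, -13/4, -3, -2, -1, 0 } gives simplest -879/256
RRRRBBRRBRRRR: Left { -4, -7/2, -55/16 }, Right { -879/256, -439/128, -219/64, -109/32, -27/8, -13/4, -3, -2, -1, 0 } gives simplest -1759/512
RRRRBBRRBRRRRR: Left { -4, -7/2, -55/16 }, Right { -1759/512, -879/256, -439/128, -219/64, -109/32, -27/8, -13/4, -3, -2, -1, 0 } gives simplest -3519/1024

-3519/1024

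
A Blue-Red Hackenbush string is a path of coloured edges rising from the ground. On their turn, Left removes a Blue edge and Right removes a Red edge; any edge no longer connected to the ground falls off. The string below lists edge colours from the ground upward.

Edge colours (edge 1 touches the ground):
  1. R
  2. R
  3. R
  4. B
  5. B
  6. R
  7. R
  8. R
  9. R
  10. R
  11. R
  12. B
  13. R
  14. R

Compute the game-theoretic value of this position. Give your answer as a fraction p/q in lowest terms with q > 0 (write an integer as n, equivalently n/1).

Prefix values for R R R B B R R R R R R B R R via {L|R} + simplicity:
1 of 14 · R · max L −∞ · min R 0 → -1
2 of 14 · RR · max L −∞ · min R -1 → -2
3 of 14 · RRR · max L −∞ · min R -2 → -3
4 of 14 · RRRB · max L -3 · min R -2 → -5/2
5 of 14 · RRRBB · max L -5/2 · min R -2 → -9/4
6 of 14 · RRRBBR · max L -5/2 · min R -9/4 → -19/8
7 of 14 · RRRBBRR · max L -5/2 · min R -19/8 → -39/16
8 of 14 · RRRBBRRR · max L -5/2 · min R -39/16 → -79/32
9 of 14 · RRRBBRRRR · max L -5/2 · min R -79/32 → -159/64
10 of 14 · RRRBBRRRRR · max L -5/2 · min R -159/64 → -319/128
11 of 14 · RRRBBRRRRRR · max L -5/2 · min R -319/128 → -639/256
12 of 14 · RRRBBRRRRRRB · max L -639/256 · min R -319/128 → -1277/512
13 of 14 · RRRBBRRRRRRBR · max L -639/256 · min R -1277/512 → -2555/1024
14 of 14 · RRRBBRRRRRRBRR · max L -639/256 · min R -2555/1024 → -5111/2048

-5111/2048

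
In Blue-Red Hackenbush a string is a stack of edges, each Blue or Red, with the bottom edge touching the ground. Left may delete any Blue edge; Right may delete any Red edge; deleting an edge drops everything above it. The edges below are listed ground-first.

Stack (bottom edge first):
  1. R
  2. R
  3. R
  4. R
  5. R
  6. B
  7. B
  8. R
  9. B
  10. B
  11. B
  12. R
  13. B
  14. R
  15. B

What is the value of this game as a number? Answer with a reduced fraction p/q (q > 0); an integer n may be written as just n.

-4373/1024

Build val(s[:k]) for k = 1..15, string s = R R R R R B B R B B B R B R B.
edge 1 of 15 (R): {  | 0 } — -1
edge 2 of 15 (R): {  | -1; 0 } — -2
edge 3 of 15 (R): {  | -2; -1; 0 } — -3
edge 4 of 15 (R): {  | -3; -2; -1; 0 } — -4
edge 5 of 15 (R): {  | -4; -3; -2; -1; 0 } — -5
edge 6 of 15 (B): { -5 | -4; -3; -2; -1; 0 } — -9/2
edge 7 of 15 (B): { -5; -9/2 | -4; -3; -2; -1; 0 } — -17/4
edge 8 of 15 (R): { -5; -9/2 | -17/4; -4; -3; -2; -1; 0 } — -35/8
edge 9 of 15 (B): { -5; -9/2; -35/8 | -17/4; -4; -3; -2; -1; 0 } — -69/16
edge 10 of 15 (B): { -5; -9/2; -35/8; -69/16 | -17/4; -4; -3; -2; -1; 0 } — -137/32
edge 11 of 15 (B): { -5; -9/2; -35/8; -69/16; -137/32 | -17/4; -4; -3; -2; -1; 0 } — -273/64
edge 12 of 15 (R): { -5; -9/2; -35/8; -69/16; -137/32 | -273/64; -17/4; -4; -3; -2; -1; 0 } — -547/128
edge 13 of 15 (B): { -5; -9/2; -35/8; -69/16; -137/32; -547/128 | -273/64; -17/4; -4; -3; -2; -1; 0 } — -1093/256
edge 14 of 15 (R): { -5; -9/2; -35/8; -69/16; -137/32; -547/128 | -1093/256; -273/64; -17/4; -4; -3; -2; -1; 0 } — -2187/512
edge 15 of 15 (B): { -5; -9/2; -35/8; -69/16; -137/32; -547/128; -2187/512 | -1093/256; -273/64; -17/4; -4; -3; -2; -1; 0 } — -4373/1024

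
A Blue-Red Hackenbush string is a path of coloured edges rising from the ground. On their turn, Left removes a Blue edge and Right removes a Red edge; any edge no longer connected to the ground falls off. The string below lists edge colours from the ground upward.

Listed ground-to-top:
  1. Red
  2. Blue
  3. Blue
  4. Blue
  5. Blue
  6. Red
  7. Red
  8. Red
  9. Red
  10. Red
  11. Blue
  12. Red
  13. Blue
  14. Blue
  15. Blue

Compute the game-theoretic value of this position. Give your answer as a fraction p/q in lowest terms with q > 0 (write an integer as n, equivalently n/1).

-2001/16384

G(R) = { ∅ | 0 } ⇒ -1
G(RB) = { -1 | 0 } ⇒ -1/2
G(RBB) = { -1, -1/2 | 0 } ⇒ -1/4
G(RBBB) = { -1, -1/2, -1/4 | 0 } ⇒ -1/8
G(RBBBB) = { -1, -1/2, -1/4, -1/8 | 0 } ⇒ -1/16
G(RBBBBR) = { -1, -1/2, -1/4, -1/8 | -1/16, 0 } ⇒ -3/32
G(RBBBBRR) = { -1, -1/2, -1/4, -1/8 | -3/32, -1/16, 0 } ⇒ -7/64
G(RBBBBRRR) = { -1, -1/2, -1/4, -1/8 | -7/64, -3/32, -1/16, 0 } ⇒ -15/128
G(RBBBBRRRR) = { -1, -1/2, -1/4, -1/8 | -15/128, -7/64, -3/32, -1/16, 0 } ⇒ -31/256
G(RBBBBRRRRR) = { -1, -1/2, -1/4, -1/8 | -31/256, -15/128, -7/64, -3/32, -1/16, 0 } ⇒ -63/512
G(RBBBBRRRRRB) = { -1, -1/2, -1/4, -1/8, -63/512 | -31/256, -15/128, -7/64, -3/32, -1/16, 0 } ⇒ -125/1024
G(RBBBBRRRRRBR) = { -1, -1/2, -1/4, -1/8, -63/512 | -125/1024, -31/256, -15/128, -7/64, -3/32, -1/16, 0 } ⇒ -251/2048
G(RBBBBRRRRRBRB) = { -1, -1/2, -1/4, -1/8, -63/512, -251/2048 | -125/1024, -31/256, -15/128, -7/64, -3/32, -1/16, 0 } ⇒ -501/4096
G(RBBBBRRRRRBRBB) = { -1, -1/2, -1/4, -1/8, -63/512, -251/2048, -501/4096 | -125/1024, -31/256, -15/128, -7/64, -3/32, -1/16, 0 } ⇒ -1001/8192
G(RBBBBRRRRRBRBBB) = { -1, -1/2, -1/4, -1/8, -63/512, -251/2048, -501/4096, -1001/8192 | -125/1024, -31/256, -15/128, -7/64, -3/32, -1/16, 0 } ⇒ -2001/16384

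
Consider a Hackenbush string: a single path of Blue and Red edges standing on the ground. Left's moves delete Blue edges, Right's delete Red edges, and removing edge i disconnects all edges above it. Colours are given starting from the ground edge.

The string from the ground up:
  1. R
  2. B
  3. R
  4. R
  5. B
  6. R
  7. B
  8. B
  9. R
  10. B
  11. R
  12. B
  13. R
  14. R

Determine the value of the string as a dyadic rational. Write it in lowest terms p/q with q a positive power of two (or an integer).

-6743/8192

Recurse on prefixes of the 14-edge string R B R R B R B B R B R B R R:
v_1 [R]  L=[none]  R=[0]  -> -1
v_2 [RB]  L=[-1]  R=[0]  -> -1/2
v_3 [RBR]  L=[-1]  R=[-1/2,0]  -> -3/4
v_4 [RBRR]  L=[-1]  R=[-3/4,-1/2,0]  -> -7/8
v_5 [RBRRB]  L=[-1,-7/8]  R=[-3/4,-1/2,0]  -> -13/16
v_6 [RBRRBR]  L=[-1,-7/8]  R=[-13/16,-3/4,-1/2,0]  -> -27/32
v_7 [RBRRBRB]  L=[-1,-7/8,-27/32]  R=[-13/16,-3/4,-1/2,0]  -> -53/64
v_8 [RBRRBRBB]  L=[-1,-7/8,-27/32,-53/64]  R=[-13/16,-3/4,-1/2,0]  -> -105/128
v_9 [RBRRBRBBR]  L=[-1,-7/8,-27/32,-53/64]  R=[-105/128,-13/16,-3/4,-1/2,0]  -> -211/256
v_10 [RBRRBRBBRB]  L=[-1,-7/8,-27/32,-53/64,-211/256]  R=[-105/128,-13/16,-3/4,-1/2,0]  -> -421/512
v_11 [RBRRBRBBRBR]  L=[-1,-7/8,-27/32,-53/64,-211/256]  R=[-421/512,-105/128,-13/16,-3/4,-1/2,0]  -> -843/1024
v_12 [RBRRBRBBRBRB]  L=[-1,-7/8,-27/32,-53/64,-211/256,-843/1024]  R=[-421/512,-105/128,-13/16,-3/4,-1/2,0]  -> -1685/2048
v_13 [RBRRBRBBRBRBR]  L=[-1,-7/8,-27/32,-53/64,-211/256,-843/1024]  R=[-1685/2048,-421/512,-105/128,-13/16,-3/4,-1/2,0]  -> -3371/4096
v_14 [RBRRBRBBRBRBRR]  L=[-1,-7/8,-27/32,-53/64,-211/256,-843/1024]  R=[-3371/4096,-1685/2048,-421/512,-105/128,-13/16,-3/4,-1/2,0]  -> -6743/8192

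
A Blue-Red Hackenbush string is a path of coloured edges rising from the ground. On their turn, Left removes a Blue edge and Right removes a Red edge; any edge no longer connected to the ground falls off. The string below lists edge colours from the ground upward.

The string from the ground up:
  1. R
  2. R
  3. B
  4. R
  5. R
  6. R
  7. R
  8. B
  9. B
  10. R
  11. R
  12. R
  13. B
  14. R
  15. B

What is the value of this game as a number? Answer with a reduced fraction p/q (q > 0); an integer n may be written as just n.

Prefix values for R R B R R R R B B R R R B R B via {L|R} + simplicity:
step 1: add R to get R; options L={ (no moves) } R={ 0 } → -1
step 2: add R to get RR; options L={ (no moves) } R={ -1; 0 } → -2
step 3: add B to get RRB; options L={ -2 } R={ -1; 0 } → -3/2
step 4: add R to get RRBR; options L={ -2 } R={ -3/2; -1; 0 } → -7/4
step 5: add R to get RRBRR; options L={ -2 } R={ -7/4; -3/2; -1; 0 } → -15/8
step 6: add R to get RRBRRR; options L={ -2 } R={ -15/8; -7/4; -3/2; -1; 0 } → -31/16
step 7: add R to get RRBRRRR; options L={ -2 } R={ -31/16; -15/8; -7/4; -3/2; -1; 0 } → -63/32
step 8: add B to get RRBRRRRB; options L={ -2; -63/32 } R={ -31/16; -15/8; -7/4; -3/2; -1; 0 } → -125/64
step 9: add B to get RRBRRRRBB; options L={ -2; -63/32; -125/64 } R={ -31/16; -15/8; -7/4; -3/2; -1; 0 } → -249/128
step 10: add R to get RRBRRRRBBR; options L={ -2; -63/32; -125/64 } R={ -249/128; -31/16; -15/8; -7/4; -3/2; -1; 0 } → -499/256
step 11: add R to get RRBRRRRBBRR; options L={ -2; -63/32; -125/64 } R={ -499/256; -249/128; -31/16; -15/8; -7/4; -3/2; -1; 0 } → -999/512
step 12: add R to get RRBRRRRBBRRR; options L={ -2; -63/32; -125/64 } R={ -999/512; -499/256; -249/128; -31/16; -15/8; -7/4; -3/2; -1; 0 } → -1999/1024
step 13: add B to get RRBRRRRBBRRRB; options L={ -2; -63/32; -125/64; -1999/1024 } R={ -999/512; -499/256; -249/128; -31/16; -15/8; -7/4; -3/2; -1; 0 } → -3997/2048
step 14: add R to get RRBRRRRBBRRRBR; options L={ -2; -63/32; -125/64; -1999/1024 } R={ -3997/2048; -999/512; -499/256; -249/128; -31/16; -15/8; -7/4; -3/2; -1; 0 } → -7995/4096
step 15: add B to get RRBRRRRBBRRRBRB; options L={ -2; -63/32; -125/64; -1999/1024; -7995/4096 } R={ -3997/2048; -999/512; -499/256; -249/128; -31/16; -15/8; -7/4; -3/2; -1; 0 } → -15989/8192

-15989/8192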